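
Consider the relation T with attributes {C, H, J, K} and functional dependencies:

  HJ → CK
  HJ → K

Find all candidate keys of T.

{H, J}

Attributes H, J never appear on any right-hand side, so every candidate key must contain {H, J}.
{H, J}⁺ = {C, H, J, K}, which is all of the schema, so {H, J} is the only candidate key.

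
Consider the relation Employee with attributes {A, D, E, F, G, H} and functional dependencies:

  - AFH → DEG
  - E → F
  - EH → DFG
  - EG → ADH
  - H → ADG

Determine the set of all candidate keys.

{E, G}⁺: E→F adds F; EG→ADH adds A, D, H → {A, D, E, F, G, H}. Minimal: {G}⁺ = {G}; {E}⁺ = {E, F} — none reach the full schema.
{E, H}⁺: E→F adds F; EH→DFG adds D, G; EG→ADH adds A → {A, D, E, F, G, H}. Minimal: {H}⁺ = {A, D, G, H}; {E}⁺ = {E, F} — none reach the full schema.
{F, H}⁺: H→ADG adds A, D, G; AFH→DEG adds E → {A, D, E, F, G, H}. Minimal: {H}⁺ = {A, D, G, H}; {F}⁺ = {F} — none reach the full schema.
Any other superkey contains one of these as a subset, so there are no further candidate keys.

(E, G), (E, H), (F, H)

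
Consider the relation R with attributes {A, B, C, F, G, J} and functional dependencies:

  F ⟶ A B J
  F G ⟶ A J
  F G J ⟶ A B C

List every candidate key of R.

{F, G}

Attributes F, G never appear on any right-hand side, so every candidate key must contain {F, G}.
{F, G}⁺ = {A, B, C, F, G, J}, which is all of the schema, so {F, G} is the only candidate key.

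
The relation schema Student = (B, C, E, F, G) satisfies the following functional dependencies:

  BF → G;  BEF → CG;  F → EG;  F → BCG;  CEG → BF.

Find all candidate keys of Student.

{F}⁺: F→EG adds E, G; F→BCG adds B, C → {B, C, E, F, G}.
{C, E, G}⁺: CEG→BF adds B, F → {B, C, E, F, G}. Minimal: {E, G}⁺ = {E, G}; {C, G}⁺ = {C, G}; {C, E}⁺ = {C, E} — none reach the full schema.

{F}; {C, E, G}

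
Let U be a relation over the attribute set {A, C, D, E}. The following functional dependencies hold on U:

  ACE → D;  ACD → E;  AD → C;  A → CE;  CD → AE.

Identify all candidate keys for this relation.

{A}⁺: A→CE adds C, E; ACE→D adds D → {A, C, D, E}.
{C, D}⁺: CD→AE adds A, E → {A, C, D, E}. Minimal: {D}⁺ = {D}; {C}⁺ = {C} — none reach the full schema.

{A}; {C, D}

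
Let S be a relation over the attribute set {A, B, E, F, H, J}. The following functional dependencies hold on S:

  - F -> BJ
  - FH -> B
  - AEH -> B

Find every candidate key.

Attributes A, E, F, H never appear on any right-hand side, so every candidate key must contain {A, E, F, H}.
{A, E, F, H}⁺ = {A, B, E, F, H, J}, which is all of the schema, so {A, E, F, H} is the only candidate key.

{A, E, F, H}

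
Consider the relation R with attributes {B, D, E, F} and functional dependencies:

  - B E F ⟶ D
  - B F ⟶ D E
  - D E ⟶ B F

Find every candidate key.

{B, F}⁺: BF→DE adds D, E → {B, D, E, F}.
{D, E}⁺: DE→BF adds B, F → {B, D, E, F}.

(B, F); (D, E)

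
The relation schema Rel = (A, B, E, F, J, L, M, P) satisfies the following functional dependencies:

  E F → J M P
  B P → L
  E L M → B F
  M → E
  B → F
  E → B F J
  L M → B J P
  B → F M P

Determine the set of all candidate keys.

Attribute A never appears on the right-hand side of any dependency, so A must belong to every candidate key.
{A}⁺ = {A}, which is not all of the schema, so we must add further attributes.
{A, B}⁺: B→F adds F; B→FMP adds M, P; BP→L adds L; M→E adds E; E→BFJ adds J → {A, B, E, F, J, L, M, P}. Minimal: {B}⁺ = {B, E, F, J, L, M, P}; {A}⁺ = {A} — none reach the full schema.
{A, E}⁺: E→BFJ adds B, F, J; B→FMP adds M, P; BP→L adds L → {A, B, E, F, J, L, M, P}. Minimal: {E}⁺ = {B, E, F, J, L, M, P}; {A}⁺ = {A} — none reach the full schema.
{A, M}⁺: M→E adds E; E→BFJ adds B, F, J; B→FMP adds P; BP→L adds L → {A, B, E, F, J, L, M, P}. Minimal: {M}⁺ = {B, E, F, J, L, M, P}; {A}⁺ = {A} — none reach the full schema.

{A, B}, {A, E}, {A, M}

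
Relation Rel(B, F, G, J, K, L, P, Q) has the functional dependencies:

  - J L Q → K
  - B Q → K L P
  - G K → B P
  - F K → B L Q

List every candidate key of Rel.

{F, G, J, K}, {B, F, G, J, Q}, {F, G, J, L, Q}

Attributes F, G, J never appear on any right-hand side, so every candidate key must contain {F, G, J}.
{F, G, J}⁺ = {F, G, J}, which is not all of the schema, so we must add further attributes.
{F, G, J, K}⁺: GK→BP adds B, P; FK→BLQ adds L, Q → {B, F, G, J, K, L, P, Q}. Minimal: {G, J, K}⁺ = {B, G, J, K, P}; {F, J, K}⁺ = {B, F, J, K, L, P, Q}; {F, G, K}⁺ = {B, F, G, K, L, P, Q}; … — none reach the full schema.
{B, F, G, J, Q}⁺: BQ→KLP adds K, L, P → {B, F, G, J, K, L, P, Q}. Minimal: {F, G, J, Q}⁺ = {F, G, J, Q}; {B, G, J, Q}⁺ = {B, G, J, K, L, P, Q}; {B, F, J, Q}⁺ = {B, F, J, K, L, P, Q}; … — none reach the full schema.
{F, G, J, L, Q}⁺: JLQ→K adds K; GK→BP adds B, P → {B, F, G, J, K, L, P, Q}. Minimal: {G, J, L, Q}⁺ = {B, G, J, K, L, P, Q}; {F, J, L, Q}⁺ = {B, F, J, K, L, P, Q}; {F, G, L, Q}⁺ = {F, G, L, Q}; … — none reach the full schema.
Any other superkey contains one of these as a subset, so there are no further candidate keys.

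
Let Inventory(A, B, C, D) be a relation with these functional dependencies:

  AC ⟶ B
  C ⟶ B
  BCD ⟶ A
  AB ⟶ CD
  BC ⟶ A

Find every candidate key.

{C}, {A, B}

{C}⁺: C→B adds B; BC→A adds A; AB→CD adds D → {A, B, C, D}.
{A, B}⁺: AB→CD adds C, D → {A, B, C, D}. Minimal: {B}⁺ = {B}; {A}⁺ = {A} — none reach the full schema.
Any other superkey contains one of these as a subset, so there are no further candidate keys.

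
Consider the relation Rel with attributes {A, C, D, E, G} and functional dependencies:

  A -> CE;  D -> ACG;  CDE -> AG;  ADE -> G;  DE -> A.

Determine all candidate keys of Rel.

Attribute D never appears on the right-hand side of any dependency, so D must belong to every candidate key.
{D}⁺ = {A, C, D, E, G}, which is all of the schema, so {D} is the only candidate key.

D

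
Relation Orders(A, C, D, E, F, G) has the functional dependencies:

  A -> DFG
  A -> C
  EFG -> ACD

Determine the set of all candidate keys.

{A, E}, {E, F, G}

{A, E}⁺: A→DFG adds D, F, G; A→C adds C → {A, C, D, E, F, G}. Minimal: {E}⁺ = {E}; {A}⁺ = {A, C, D, F, G} — none reach the full schema.
{E, F, G}⁺: EFG→ACD adds A, C, D → {A, C, D, E, F, G}. Minimal: {F, G}⁺ = {F, G}; {E, G}⁺ = {E, G}; {E, F}⁺ = {E, F} — none reach the full schema.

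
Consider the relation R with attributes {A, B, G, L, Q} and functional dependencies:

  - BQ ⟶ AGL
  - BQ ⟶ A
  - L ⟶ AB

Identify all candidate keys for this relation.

{B, Q}, {L, Q}

Attribute Q never appears on the right-hand side of any dependency, so Q must belong to every candidate key.
{Q}⁺ = {Q}, which is not all of the schema, so we must add further attributes.
{B, Q}⁺: BQ→AGL adds A, G, L → {A, B, G, L, Q}. Minimal: {Q}⁺ = {Q}; {B}⁺ = {B} — none reach the full schema.
{L, Q}⁺: L→AB adds A, B; BQ→AGL adds G → {A, B, G, L, Q}. Minimal: {Q}⁺ = {Q}; {L}⁺ = {A, B, L} — none reach the full schema.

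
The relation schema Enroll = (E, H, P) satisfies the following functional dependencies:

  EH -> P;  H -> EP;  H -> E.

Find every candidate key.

Attribute H never appears on the right-hand side of any dependency, so H must belong to every candidate key.
{H}⁺ = {E, H, P}, which is all of the schema, so {H} is the only candidate key.

H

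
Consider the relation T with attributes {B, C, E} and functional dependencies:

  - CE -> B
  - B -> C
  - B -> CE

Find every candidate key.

{B}, {C, E}

{B}⁺: B→C adds C; B→CE adds E → {B, C, E}.
{C, E}⁺: CE→B adds B → {B, C, E}.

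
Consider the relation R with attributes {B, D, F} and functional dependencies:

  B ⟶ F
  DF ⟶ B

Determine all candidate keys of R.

BD, DF

Attribute D never appears on the right-hand side of any dependency, so D must belong to every candidate key.
{D}⁺ = {D}, which is not all of the schema, so we must add further attributes.
{B, D}⁺: B→F adds F → {B, D, F}. Minimal: {D}⁺ = {D}; {B}⁺ = {B, F} — none reach the full schema.
{D, F}⁺: DF→B adds B → {B, D, F}. Minimal: {F}⁺ = {F}; {D}⁺ = {D} — none reach the full schema.
Any other superkey contains one of these as a subset, so there are no further candidate keys.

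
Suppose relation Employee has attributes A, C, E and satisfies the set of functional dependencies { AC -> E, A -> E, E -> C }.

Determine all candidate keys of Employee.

{A}

Attribute A never appears on the right-hand side of any dependency, so A must belong to every candidate key.
{A}⁺ = {A, C, E}, which is all of the schema, so {A} is the only candidate key.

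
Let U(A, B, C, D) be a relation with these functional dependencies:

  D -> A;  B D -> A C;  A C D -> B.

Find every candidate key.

BD, CD

Attribute D never appears on the right-hand side of any dependency, so D must belong to every candidate key.
{D}⁺ = {A, D}, which is not all of the schema, so we must add further attributes.
{B, D}⁺: D→A adds A; BD→AC adds C → {A, B, C, D}.
{C, D}⁺: D→A adds A; ACD→B adds B → {A, B, C, D}.
Any other superkey contains one of these as a subset, so there are no further candidate keys.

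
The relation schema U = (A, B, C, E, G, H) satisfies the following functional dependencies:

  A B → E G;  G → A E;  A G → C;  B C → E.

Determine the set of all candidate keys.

{A, B, H}; {B, G, H}

{A, B, H}⁺: AB→EG adds E, G; AG→C adds C → {A, B, C, E, G, H}. Minimal: {B, H}⁺ = {B, H}; {A, H}⁺ = {A, H}; {A, B}⁺ = {A, B, C, E, G} — none reach the full schema.
{B, G, H}⁺: G→AE adds A, E; AG→C adds C → {A, B, C, E, G, H}. Minimal: {G, H}⁺ = {A, C, E, G, H}; {B, H}⁺ = {B, H}; {B, G}⁺ = {A, B, C, E, G} — none reach the full schema.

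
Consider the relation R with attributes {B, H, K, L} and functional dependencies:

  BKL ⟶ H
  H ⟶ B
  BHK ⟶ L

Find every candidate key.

Attribute K never appears on the right-hand side of any dependency, so K must belong to every candidate key.
{K}⁺ = {K}, which is not all of the schema, so we must add further attributes.
{H, K}⁺: H→B adds B; BHK→L adds L → {B, H, K, L}. Minimal: {K}⁺ = {K}; {H}⁺ = {B, H} — none reach the full schema.
{B, K, L}⁺: BKL→H adds H → {B, H, K, L}. Minimal: {K, L}⁺ = {K, L}; {B, L}⁺ = {B, L}; {B, K}⁺ = {B, K} — none reach the full schema.
Any other superkey contains one of these as a subset, so there are no further candidate keys.

{H, K}, {B, K, L}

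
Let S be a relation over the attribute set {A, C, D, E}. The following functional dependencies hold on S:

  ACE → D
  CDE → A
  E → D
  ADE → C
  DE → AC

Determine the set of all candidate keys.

Attribute E never appears on the right-hand side of any dependency, so E must belong to every candidate key.
{E}⁺ = {A, C, D, E}, which is all of the schema, so {E} is the only candidate key.

{E}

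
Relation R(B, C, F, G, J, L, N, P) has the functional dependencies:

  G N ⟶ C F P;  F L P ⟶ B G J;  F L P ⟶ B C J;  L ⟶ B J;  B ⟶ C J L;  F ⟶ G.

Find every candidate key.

Attribute N never appears on the right-hand side of any dependency, so N must belong to every candidate key.
{N}⁺ = {N}, which is not all of the schema, so we must add further attributes.
{B, F, N}⁺: B→CJL adds C, J, L; F→G adds G; GN→CFP adds P → {B, C, F, G, J, L, N, P}.
{B, G, N}⁺: GN→CFP adds C, F, P; B→CJL adds J, L → {B, C, F, G, J, L, N, P}.
{F, L, N}⁺: L→BJ adds B, J; B→CJL adds C; F→G adds G; GN→CFP adds P → {B, C, F, G, J, L, N, P}.
{G, L, N}⁺: GN→CFP adds C, F, P; FLP→BGJ adds B, J → {B, C, F, G, J, L, N, P}.

{B, F, N}, {B, G, N}, {F, L, N}, {G, L, N}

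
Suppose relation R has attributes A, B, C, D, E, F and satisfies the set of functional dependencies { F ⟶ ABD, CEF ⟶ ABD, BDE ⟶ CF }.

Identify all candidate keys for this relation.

{E, F}⁺: F→ABD adds A, B, D; BDE→CF adds C → {A, B, C, D, E, F}.
{B, D, E}⁺: BDE→CF adds C, F; F→ABD adds A → {A, B, C, D, E, F}.

(E, F), (B, D, E)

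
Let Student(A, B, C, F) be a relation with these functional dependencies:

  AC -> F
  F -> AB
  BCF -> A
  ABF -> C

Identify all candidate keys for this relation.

(F); (A, C)

{F}⁺: F→AB adds A, B; ABF→C adds C → {A, B, C, F}.
{A, C}⁺: AC→F adds F; F→AB adds B → {A, B, C, F}. Minimal: {C}⁺ = {C}; {A}⁺ = {A} — none reach the full schema.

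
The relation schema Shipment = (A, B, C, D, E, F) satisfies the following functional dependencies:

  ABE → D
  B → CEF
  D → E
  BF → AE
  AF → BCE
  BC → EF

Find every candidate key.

{B}⁺: B→CEF adds C, E, F; BF→AE adds A; ABE→D adds D → {A, B, C, D, E, F}.
{A, F}⁺: AF→BCE adds B, C, E; ABE→D adds D → {A, B, C, D, E, F}.
Any other superkey contains one of these as a subset, so there are no further candidate keys.

{B}, {A, F}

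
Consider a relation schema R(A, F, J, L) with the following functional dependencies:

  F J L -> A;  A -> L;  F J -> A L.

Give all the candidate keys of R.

Attributes F, J never appear on any right-hand side, so every candidate key must contain {F, J}.
{F, J}⁺ = {A, F, J, L}, which is all of the schema, so {F, J} is the only candidate key.

{F, J}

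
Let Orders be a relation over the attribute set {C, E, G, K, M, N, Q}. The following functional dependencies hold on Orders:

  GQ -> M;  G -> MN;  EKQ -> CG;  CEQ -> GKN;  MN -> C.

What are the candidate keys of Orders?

Attributes E, Q never appear on any right-hand side, so every candidate key must contain {E, Q}.
{E, Q}⁺ = {E, Q}, which is not all of the schema, so we must add further attributes.
{C, E, Q}⁺: CEQ→GKN adds G, K, N; GQ→M adds M → {C, E, G, K, M, N, Q}. Minimal: {E, Q}⁺ = {E, Q}; {C, Q}⁺ = {C, Q}; {C, E}⁺ = {C, E} — none reach the full schema.
{E, G, Q}⁺: GQ→M adds M; G→MN adds N; MN→C adds C; CEQ→GKN adds K → {C, E, G, K, M, N, Q}. Minimal: {G, Q}⁺ = {C, G, M, N, Q}; {E, Q}⁺ = {E, Q}; {E, G}⁺ = {C, E, G, M, N} — none reach the full schema.
{E, K, Q}⁺: EKQ→CG adds C, G; CEQ→GKN adds N; GQ→M adds M → {C, E, G, K, M, N, Q}. Minimal: {K, Q}⁺ = {K, Q}; {E, Q}⁺ = {E, Q}; {E, K}⁺ = {E, K} — none reach the full schema.
{E, M, N, Q}⁺: MN→C adds C; CEQ→GKN adds G, K → {C, E, G, K, M, N, Q}. Minimal: {M, N, Q}⁺ = {C, M, N, Q}; {E, N, Q}⁺ = {E, N, Q}; {E, M, Q}⁺ = {E, M, Q}; … — none reach the full schema.
Any other superkey contains one of these as a subset, so there are no further candidate keys.

(C, E, Q); (E, G, Q); (E, K, Q); (E, M, N, Q)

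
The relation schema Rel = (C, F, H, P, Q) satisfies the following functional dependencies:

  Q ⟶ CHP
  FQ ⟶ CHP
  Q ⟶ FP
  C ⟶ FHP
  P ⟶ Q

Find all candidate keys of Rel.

{C}, {P}, {Q}

{C}⁺: C→FHP adds F, H, P; P→Q adds Q → {C, F, H, P, Q}.
{P}⁺: P→Q adds Q; Q→CHP adds C, H; Q→FP adds F → {C, F, H, P, Q}.
{Q}⁺: Q→CHP adds C, H, P; Q→FP adds F → {C, F, H, P, Q}.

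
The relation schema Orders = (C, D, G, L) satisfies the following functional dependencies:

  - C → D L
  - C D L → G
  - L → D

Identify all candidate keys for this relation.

Attribute C never appears on the right-hand side of any dependency, so C must belong to every candidate key.
{C}⁺ = {C, D, G, L}, which is all of the schema, so {C} is the only candidate key.

{C}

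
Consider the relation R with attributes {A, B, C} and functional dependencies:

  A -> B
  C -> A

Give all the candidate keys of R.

(C)

Attribute C never appears on the right-hand side of any dependency, so C must belong to every candidate key.
{C}⁺ = {A, B, C}, which is all of the schema, so {C} is the only candidate key.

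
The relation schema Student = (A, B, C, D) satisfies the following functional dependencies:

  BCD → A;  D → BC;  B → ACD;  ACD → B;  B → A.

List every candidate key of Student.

{B}⁺: B→ACD adds A, C, D → {A, B, C, D}.
{D}⁺: D→BC adds B, C; B→ACD adds A → {A, B, C, D}.
Any other superkey contains one of these as a subset, so there are no further candidate keys.

B; D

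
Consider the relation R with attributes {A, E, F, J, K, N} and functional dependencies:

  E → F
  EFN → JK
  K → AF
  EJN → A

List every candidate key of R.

(E, N)

Attributes E, N never appear on any right-hand side, so every candidate key must contain {E, N}.
{E, N}⁺ = {A, E, F, J, K, N}, which is all of the schema, so {E, N} is the only candidate key.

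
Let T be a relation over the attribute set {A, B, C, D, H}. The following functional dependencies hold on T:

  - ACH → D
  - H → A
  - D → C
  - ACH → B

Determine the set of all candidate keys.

Attribute H never appears on the right-hand side of any dependency, so H must belong to every candidate key.
{H}⁺ = {A, H}, which is not all of the schema, so we must add further attributes.
{C, H}⁺: H→A adds A; ACH→B adds B; ACH→D adds D → {A, B, C, D, H}. Minimal: {H}⁺ = {A, H}; {C}⁺ = {C} — none reach the full schema.
{D, H}⁺: H→A adds A; D→C adds C; ACH→B adds B → {A, B, C, D, H}. Minimal: {H}⁺ = {A, H}; {D}⁺ = {C, D} — none reach the full schema.
Any other superkey contains one of these as a subset, so there are no further candidate keys.

CH; DH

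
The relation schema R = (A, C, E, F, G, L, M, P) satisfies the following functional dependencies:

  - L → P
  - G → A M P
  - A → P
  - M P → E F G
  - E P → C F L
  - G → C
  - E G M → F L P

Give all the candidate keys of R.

{G}; {A, M}; {L, M}; {M, P}

{G}⁺: G→AMP adds A, M, P; MP→EFG adds E, F; EP→CFL adds C, L → {A, C, E, F, G, L, M, P}.
{A, M}⁺: A→P adds P; MP→EFG adds E, F, G; EP→CFL adds C, L → {A, C, E, F, G, L, M, P}. Minimal: {M}⁺ = {M}; {A}⁺ = {A, P} — none reach the full schema.
{L, M}⁺: L→P adds P; MP→EFG adds E, F, G; EP→CFL adds C; G→AMP adds A → {A, C, E, F, G, L, M, P}. Minimal: {M}⁺ = {M}; {L}⁺ = {L, P} — none reach the full schema.
{M, P}⁺: MP→EFG adds E, F, G; EP→CFL adds C, L; G→AMP adds A → {A, C, E, F, G, L, M, P}. Minimal: {P}⁺ = {P}; {M}⁺ = {M} — none reach the full schema.
Any other superkey contains one of these as a subset, so there are no further candidate keys.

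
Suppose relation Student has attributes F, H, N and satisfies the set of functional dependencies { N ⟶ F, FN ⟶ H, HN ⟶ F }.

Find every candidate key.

(N)

Attribute N never appears on the right-hand side of any dependency, so N must belong to every candidate key.
{N}⁺ = {F, H, N}, which is all of the schema, so {N} is the only candidate key.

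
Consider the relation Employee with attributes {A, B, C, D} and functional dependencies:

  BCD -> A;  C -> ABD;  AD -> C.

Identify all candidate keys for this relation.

{C}⁺: C→ABD adds A, B, D → {A, B, C, D}.
{A, D}⁺: AD→C adds C; C→ABD adds B → {A, B, C, D}. Minimal: {D}⁺ = {D}; {A}⁺ = {A} — none reach the full schema.

{C}, {A, D}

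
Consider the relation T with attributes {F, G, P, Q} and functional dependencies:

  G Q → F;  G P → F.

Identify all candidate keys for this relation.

{G, P, Q}⁺: GQ→F adds F → {F, G, P, Q}.

{G, P, Q}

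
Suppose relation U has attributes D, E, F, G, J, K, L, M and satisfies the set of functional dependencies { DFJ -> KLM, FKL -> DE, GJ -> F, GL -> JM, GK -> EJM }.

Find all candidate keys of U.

DGJ; DGK; DGL; GKL

Attribute G never appears on the right-hand side of any dependency, so G must belong to every candidate key.
{G}⁺ = {G}, which is not all of the schema, so we must add further attributes.
{D, G, J}⁺: GJ→F adds F; DFJ→KLM adds K, L, M; FKL→DE adds E → {D, E, F, G, J, K, L, M}. Minimal: {G, J}⁺ = {F, G, J}; {D, J}⁺ = {D, J}; {D, G}⁺ = {D, G} — none reach the full schema.
{D, G, K}⁺: GK→EJM adds E, J, M; GJ→F adds F; DFJ→KLM adds L → {D, E, F, G, J, K, L, M}. Minimal: {G, K}⁺ = {E, F, G, J, K, M}; {D, K}⁺ = {D, K}; {D, G}⁺ = {D, G} — none reach the full schema.
{D, G, L}⁺: GL→JM adds J, M; GJ→F adds F; DFJ→KLM adds K; FKL→DE adds E → {D, E, F, G, J, K, L, M}. Minimal: {G, L}⁺ = {F, G, J, L, M}; {D, L}⁺ = {D, L}; {D, G}⁺ = {D, G} — none reach the full schema.
{G, K, L}⁺: GL→JM adds J, M; GK→EJM adds E; GJ→F adds F; FKL→DE adds D → {D, E, F, G, J, K, L, M}. Minimal: {K, L}⁺ = {K, L}; {G, L}⁺ = {F, G, J, L, M}; {G, K}⁺ = {E, F, G, J, K, M} — none reach the full schema.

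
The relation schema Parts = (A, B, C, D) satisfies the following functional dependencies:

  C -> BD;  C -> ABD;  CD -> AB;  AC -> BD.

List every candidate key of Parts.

{C}

Attribute C never appears on the right-hand side of any dependency, so C must belong to every candidate key.
{C}⁺ = {A, B, C, D}, which is all of the schema, so {C} is the only candidate key.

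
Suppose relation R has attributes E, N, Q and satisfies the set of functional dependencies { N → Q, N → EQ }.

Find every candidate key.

{N}

Attribute N never appears on the right-hand side of any dependency, so N must belong to every candidate key.
{N}⁺ = {E, N, Q}, which is all of the schema, so {N} is the only candidate key.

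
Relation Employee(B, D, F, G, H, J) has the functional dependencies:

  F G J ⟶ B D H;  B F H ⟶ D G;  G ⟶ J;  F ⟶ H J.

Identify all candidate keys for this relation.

Attribute F never appears on the right-hand side of any dependency, so F must belong to every candidate key.
{F}⁺ = {F, H, J}, which is not all of the schema, so we must add further attributes.
{B, F}⁺: F→HJ adds H, J; BFH→DG adds D, G → {B, D, F, G, H, J}. Minimal: {F}⁺ = {F, H, J}; {B}⁺ = {B} — none reach the full schema.
{F, G}⁺: G→J adds J; F→HJ adds H; FGJ→BDH adds B, D → {B, D, F, G, H, J}. Minimal: {G}⁺ = {G, J}; {F}⁺ = {F, H, J} — none reach the full schema.

(B, F); (F, G)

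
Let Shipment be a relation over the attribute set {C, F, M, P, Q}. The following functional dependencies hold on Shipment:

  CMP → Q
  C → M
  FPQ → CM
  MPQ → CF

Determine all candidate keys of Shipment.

Attribute P never appears on the right-hand side of any dependency, so P must belong to every candidate key.
{P}⁺ = {P}, which is not all of the schema, so we must add further attributes.
{C, P}⁺: C→M adds M; CMP→Q adds Q; MPQ→CF adds F → {C, F, M, P, Q}. Minimal: {P}⁺ = {P}; {C}⁺ = {C, M} — none reach the full schema.
{F, P, Q}⁺: FPQ→CM adds C, M → {C, F, M, P, Q}. Minimal: {P, Q}⁺ = {P, Q}; {F, Q}⁺ = {F, Q}; {F, P}⁺ = {F, P} — none reach the full schema.
{M, P, Q}⁺: MPQ→CF adds C, F → {C, F, M, P, Q}. Minimal: {P, Q}⁺ = {P, Q}; {M, Q}⁺ = {M, Q}; {M, P}⁺ = {M, P} — none reach the full schema.

CP; FPQ; MPQ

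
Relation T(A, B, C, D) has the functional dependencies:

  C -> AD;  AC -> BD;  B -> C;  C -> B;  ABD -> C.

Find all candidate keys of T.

{B}, {C}

{B}⁺: B→C adds C; C→AD adds A, D → {A, B, C, D}.
{C}⁺: C→AD adds A, D; AC→BD adds B → {A, B, C, D}.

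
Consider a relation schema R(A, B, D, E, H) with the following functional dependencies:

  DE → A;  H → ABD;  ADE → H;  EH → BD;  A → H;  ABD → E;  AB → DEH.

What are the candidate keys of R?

{A}, {H}, {D, E}

{A}⁺: A→H adds H; H→ABD adds B, D; ABD→E adds E → {A, B, D, E, H}.
{H}⁺: H→ABD adds A, B, D; ABD→E adds E → {A, B, D, E, H}.
{D, E}⁺: DE→A adds A; ADE→H adds H; EH→BD adds B → {A, B, D, E, H}. Minimal: {E}⁺ = {E}; {D}⁺ = {D} — none reach the full schema.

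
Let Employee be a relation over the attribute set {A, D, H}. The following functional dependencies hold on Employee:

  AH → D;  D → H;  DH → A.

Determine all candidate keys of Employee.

{D}; {A, H}

{D}⁺: D→H adds H; DH→A adds A → {A, D, H}.
{A, H}⁺: AH→D adds D → {A, D, H}. Minimal: {H}⁺ = {H}; {A}⁺ = {A} — none reach the full schema.
Any other superkey contains one of these as a subset, so there are no further candidate keys.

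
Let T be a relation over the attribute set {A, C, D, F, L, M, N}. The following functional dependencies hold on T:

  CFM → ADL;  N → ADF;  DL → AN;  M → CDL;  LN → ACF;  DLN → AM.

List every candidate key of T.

{M}; {D, L}; {L, N}

{M}⁺: M→CDL adds C, D, L; DL→AN adds A, N; LN→ACF adds F → {A, C, D, F, L, M, N}.
{D, L}⁺: DL→AN adds A, N; LN→ACF adds C, F; DLN→AM adds M → {A, C, D, F, L, M, N}. Minimal: {L}⁺ = {L}; {D}⁺ = {D} — none reach the full schema.
{L, N}⁺: N→ADF adds A, D, F; LN→ACF adds C; DLN→AM adds M → {A, C, D, F, L, M, N}. Minimal: {N}⁺ = {A, D, F, N}; {L}⁺ = {L} — none reach the full schema.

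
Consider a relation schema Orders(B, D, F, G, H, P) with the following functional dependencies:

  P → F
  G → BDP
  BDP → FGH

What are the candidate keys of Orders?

{G}⁺: G→BDP adds B, D, P; BDP→FGH adds F, H → {B, D, F, G, H, P}.
{B, D, P}⁺: P→F adds F; BDP→FGH adds G, H → {B, D, F, G, H, P}.

{G}, {B, D, P}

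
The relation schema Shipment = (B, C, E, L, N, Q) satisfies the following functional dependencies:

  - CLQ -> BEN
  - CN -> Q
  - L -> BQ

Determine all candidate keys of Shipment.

Attributes C, L never appear on any right-hand side, so every candidate key must contain {C, L}.
{C, L}⁺ = {B, C, E, L, N, Q}, which is all of the schema, so {C, L} is the only candidate key.

{C, L}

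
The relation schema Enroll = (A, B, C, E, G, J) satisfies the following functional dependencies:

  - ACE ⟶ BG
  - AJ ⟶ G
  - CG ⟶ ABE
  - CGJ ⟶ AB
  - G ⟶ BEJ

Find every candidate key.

Attribute C never appears on the right-hand side of any dependency, so C must belong to every candidate key.
{C}⁺ = {C}, which is not all of the schema, so we must add further attributes.
{C, G}⁺: CG→ABE adds A, B, E; G→BEJ adds J → {A, B, C, E, G, J}.
{A, C, E}⁺: ACE→BG adds B, G; G→BEJ adds J → {A, B, C, E, G, J}.
{A, C, J}⁺: AJ→G adds G; CG→ABE adds B, E → {A, B, C, E, G, J}.

(C, G); (A, C, E); (A, C, J)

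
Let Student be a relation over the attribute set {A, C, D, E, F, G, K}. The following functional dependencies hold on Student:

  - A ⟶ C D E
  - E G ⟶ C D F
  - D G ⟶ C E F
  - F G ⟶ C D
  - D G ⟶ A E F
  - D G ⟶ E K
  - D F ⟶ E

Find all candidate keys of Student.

Attribute G never appears on the right-hand side of any dependency, so G must belong to every candidate key.
{G}⁺ = {G}, which is not all of the schema, so we must add further attributes.
{A, G}⁺: A→CDE adds C, D, E; EG→CDF adds F; DG→EK adds K → {A, C, D, E, F, G, K}. Minimal: {G}⁺ = {G}; {A}⁺ = {A, C, D, E} — none reach the full schema.
{D, G}⁺: DG→CEF adds C, E, F; DG→AEF adds A; DG→EK adds K → {A, C, D, E, F, G, K}. Minimal: {G}⁺ = {G}; {D}⁺ = {D} — none reach the full schema.
{E, G}⁺: EG→CDF adds C, D, F; DG→AEF adds A; DG→EK adds K → {A, C, D, E, F, G, K}. Minimal: {G}⁺ = {G}; {E}⁺ = {E} — none reach the full schema.
{F, G}⁺: FG→CD adds C, D; DG→AEF adds A, E; DG→EK adds K → {A, C, D, E, F, G, K}. Minimal: {G}⁺ = {G}; {F}⁺ = {F} — none reach the full schema.

{A, G}, {D, G}, {E, G}, {F, G}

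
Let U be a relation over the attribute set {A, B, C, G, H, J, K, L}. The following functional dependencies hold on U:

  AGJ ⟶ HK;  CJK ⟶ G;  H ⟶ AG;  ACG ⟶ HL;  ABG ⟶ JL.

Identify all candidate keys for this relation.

Attributes B, C never appear on any right-hand side, so every candidate key must contain {B, C}.
{B, C}⁺ = {B, C}, which is not all of the schema, so we must add further attributes.
{B, C, H}⁺: H→AG adds A, G; ACG→HL adds L; ABG→JL adds J; AGJ→HK adds K → {A, B, C, G, H, J, K, L}. Minimal: {C, H}⁺ = {A, C, G, H, L}; {B, H}⁺ = {A, B, G, H, J, K, L}; {B, C}⁺ = {B, C} — none reach the full schema.
{A, B, C, G}⁺: ACG→HL adds H, L; ABG→JL adds J; AGJ→HK adds K → {A, B, C, G, H, J, K, L}. Minimal: {B, C, G}⁺ = {B, C, G}; {A, C, G}⁺ = {A, C, G, H, L}; {A, B, G}⁺ = {A, B, G, H, J, K, L}; … — none reach the full schema.
{A, B, C, J, K}⁺: CJK→G adds G; ACG→HL adds H, L → {A, B, C, G, H, J, K, L}. Minimal: {B, C, J, K}⁺ = {B, C, G, J, K}; {A, C, J, K}⁺ = {A, C, G, H, J, K, L}; {A, B, J, K}⁺ = {A, B, J, K}; … — none reach the full schema.

BCH; ABCG; ABCJK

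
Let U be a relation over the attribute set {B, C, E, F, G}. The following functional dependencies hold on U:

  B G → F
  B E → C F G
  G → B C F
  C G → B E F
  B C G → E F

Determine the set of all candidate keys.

{G}; {B, E}

{G}⁺: G→BCF adds B, C, F; CG→BEF adds E → {B, C, E, F, G}.
{B, E}⁺: BE→CFG adds C, F, G → {B, C, E, F, G}. Minimal: {E}⁺ = {E}; {B}⁺ = {B} — none reach the full schema.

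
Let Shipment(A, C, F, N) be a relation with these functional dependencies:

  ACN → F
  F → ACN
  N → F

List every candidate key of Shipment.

{F}, {N}

{F}⁺: F→ACN adds A, C, N → {A, C, F, N}.
{N}⁺: N→F adds F; F→ACN adds A, C → {A, C, F, N}.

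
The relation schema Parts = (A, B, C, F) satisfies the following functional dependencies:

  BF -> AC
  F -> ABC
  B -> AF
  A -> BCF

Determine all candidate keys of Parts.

{A}, {B}, {F}

{A}⁺: A→BCF adds B, C, F → {A, B, C, F}.
{B}⁺: B→AF adds A, F; A→BCF adds C → {A, B, C, F}.
{F}⁺: F→ABC adds A, B, C → {A, B, C, F}.
Any other superkey contains one of these as a subset, so there are no further candidate keys.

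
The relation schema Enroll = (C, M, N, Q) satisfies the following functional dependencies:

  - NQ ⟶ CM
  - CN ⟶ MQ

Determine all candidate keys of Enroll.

Attribute N never appears on the right-hand side of any dependency, so N must belong to every candidate key.
{N}⁺ = {N}, which is not all of the schema, so we must add further attributes.
{C, N}⁺: CN→MQ adds M, Q → {C, M, N, Q}. Minimal: {N}⁺ = {N}; {C}⁺ = {C} — none reach the full schema.
{N, Q}⁺: NQ→CM adds C, M → {C, M, N, Q}. Minimal: {Q}⁺ = {Q}; {N}⁺ = {N} — none reach the full schema.

{C, N}, {N, Q}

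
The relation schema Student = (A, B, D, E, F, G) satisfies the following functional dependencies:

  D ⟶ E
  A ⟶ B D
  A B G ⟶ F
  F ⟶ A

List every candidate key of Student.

{A, G}, {F, G}

Attribute G never appears on the right-hand side of any dependency, so G must belong to every candidate key.
{G}⁺ = {G}, which is not all of the schema, so we must add further attributes.
{A, G}⁺: A→BD adds B, D; ABG→F adds F; D→E adds E → {A, B, D, E, F, G}. Minimal: {G}⁺ = {G}; {A}⁺ = {A, B, D, E} — none reach the full schema.
{F, G}⁺: F→A adds A; A→BD adds B, D; D→E adds E → {A, B, D, E, F, G}. Minimal: {G}⁺ = {G}; {F}⁺ = {A, B, D, E, F} — none reach the full schema.
Any other superkey contains one of these as a subset, so there are no further candidate keys.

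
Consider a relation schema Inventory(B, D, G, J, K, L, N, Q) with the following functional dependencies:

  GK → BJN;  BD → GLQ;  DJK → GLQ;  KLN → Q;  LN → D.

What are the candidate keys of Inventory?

(B, D, K), (D, G, K), (D, J, K), (G, K, L), (B, K, L, N), (J, K, L, N)

Attribute K never appears on the right-hand side of any dependency, so K must belong to every candidate key.
{K}⁺ = {K}, which is not all of the schema, so we must add further attributes.
{B, D, K}⁺: BD→GLQ adds G, L, Q; GK→BJN adds J, N → {B, D, G, J, K, L, N, Q}. Minimal: {D, K}⁺ = {D, K}; {B, K}⁺ = {B, K}; {B, D}⁺ = {B, D, G, L, Q} — none reach the full schema.
{D, G, K}⁺: GK→BJN adds B, J, N; BD→GLQ adds L, Q → {B, D, G, J, K, L, N, Q}. Minimal: {G, K}⁺ = {B, G, J, K, N}; {D, K}⁺ = {D, K}; {D, G}⁺ = {D, G} — none reach the full schema.
{D, J, K}⁺: DJK→GLQ adds G, L, Q; GK→BJN adds B, N → {B, D, G, J, K, L, N, Q}. Minimal: {J, K}⁺ = {J, K}; {D, K}⁺ = {D, K}; {D, J}⁺ = {D, J} — none reach the full schema.
{G, K, L}⁺: GK→BJN adds B, J, N; KLN→Q adds Q; LN→D adds D → {B, D, G, J, K, L, N, Q}. Minimal: {K, L}⁺ = {K, L}; {G, L}⁺ = {G, L}; {G, K}⁺ = {B, G, J, K, N} — none reach the full schema.
{B, K, L, N}⁺: KLN→Q adds Q; LN→D adds D; BD→GLQ adds G; GK→BJN adds J → {B, D, G, J, K, L, N, Q}. Minimal: {K, L, N}⁺ = {D, K, L, N, Q}; {B, L, N}⁺ = {B, D, G, L, N, Q}; {B, K, N}⁺ = {B, K, N}; … — none reach the full schema.
{J, K, L, N}⁺: KLN→Q adds Q; LN→D adds D; DJK→GLQ adds G; GK→BJN adds B → {B, D, G, J, K, L, N, Q}. Minimal: {K, L, N}⁺ = {D, K, L, N, Q}; {J, L, N}⁺ = {D, J, L, N}; {J, K, N}⁺ = {J, K, N}; … — none reach the full schema.
Any other superkey contains one of these as a subset, so there are no further candidate keys.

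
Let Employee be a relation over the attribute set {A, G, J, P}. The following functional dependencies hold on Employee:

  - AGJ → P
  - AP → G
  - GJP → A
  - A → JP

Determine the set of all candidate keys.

{A}⁺: A→JP adds J, P; AP→G adds G → {A, G, J, P}.
{G, J, P}⁺: GJP→A adds A → {A, G, J, P}. Minimal: {J, P}⁺ = {J, P}; {G, P}⁺ = {G, P}; {G, J}⁺ = {G, J} — none reach the full schema.

(A), (G, J, P)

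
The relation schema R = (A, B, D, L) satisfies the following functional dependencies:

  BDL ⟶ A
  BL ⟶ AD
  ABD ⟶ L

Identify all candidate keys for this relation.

Attribute B never appears on the right-hand side of any dependency, so B must belong to every candidate key.
{B}⁺ = {B}, which is not all of the schema, so we must add further attributes.
{B, L}⁺: BL→AD adds A, D → {A, B, D, L}. Minimal: {L}⁺ = {L}; {B}⁺ = {B} — none reach the full schema.
{A, B, D}⁺: ABD→L adds L → {A, B, D, L}. Minimal: {B, D}⁺ = {B, D}; {A, D}⁺ = {A, D}; {A, B}⁺ = {A, B} — none reach the full schema.

{B, L}, {A, B, D}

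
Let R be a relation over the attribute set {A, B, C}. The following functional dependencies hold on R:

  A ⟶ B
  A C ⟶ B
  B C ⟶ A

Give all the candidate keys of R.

AC, BC

Attribute C never appears on the right-hand side of any dependency, so C must belong to every candidate key.
{C}⁺ = {C}, which is not all of the schema, so we must add further attributes.
{A, C}⁺: A→B adds B → {A, B, C}.
{B, C}⁺: BC→A adds A → {A, B, C}.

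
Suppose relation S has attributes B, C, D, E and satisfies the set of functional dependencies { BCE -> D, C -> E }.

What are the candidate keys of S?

{B, C}

Attributes B, C never appear on any right-hand side, so every candidate key must contain {B, C}.
{B, C}⁺ = {B, C, D, E}, which is all of the schema, so {B, C} is the only candidate key.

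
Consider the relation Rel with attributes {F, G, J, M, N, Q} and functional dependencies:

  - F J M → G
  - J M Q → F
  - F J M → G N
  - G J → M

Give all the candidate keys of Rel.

(G, J, Q), (J, M, Q)

Attributes J, Q never appear on any right-hand side, so every candidate key must contain {J, Q}.
{J, Q}⁺ = {J, Q}, which is not all of the schema, so we must add further attributes.
{G, J, Q}⁺: GJ→M adds M; JMQ→F adds F; FJM→GN adds N → {F, G, J, M, N, Q}.
{J, M, Q}⁺: JMQ→F adds F; FJM→GN adds G, N → {F, G, J, M, N, Q}.
Any other superkey contains one of these as a subset, so there are no further candidate keys.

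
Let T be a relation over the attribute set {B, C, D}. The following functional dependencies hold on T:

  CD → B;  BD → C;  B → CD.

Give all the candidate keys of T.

{B}⁺: B→CD adds C, D → {B, C, D}.
{C, D}⁺: CD→B adds B → {B, C, D}. Minimal: {D}⁺ = {D}; {C}⁺ = {C} — none reach the full schema.
Any other superkey contains one of these as a subset, so there are no further candidate keys.

B, CD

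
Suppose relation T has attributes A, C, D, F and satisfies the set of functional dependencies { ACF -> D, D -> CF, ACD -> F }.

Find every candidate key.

Attribute A never appears on the right-hand side of any dependency, so A must belong to every candidate key.
{A}⁺ = {A}, which is not all of the schema, so we must add further attributes.
{A, D}⁺: D→CF adds C, F → {A, C, D, F}. Minimal: {D}⁺ = {C, D, F}; {A}⁺ = {A} — none reach the full schema.
{A, C, F}⁺: ACF→D adds D → {A, C, D, F}. Minimal: {C, F}⁺ = {C, F}; {A, F}⁺ = {A, F}; {A, C}⁺ = {A, C} — none reach the full schema.
Any other superkey contains one of these as a subset, so there are no further candidate keys.

AD, ACF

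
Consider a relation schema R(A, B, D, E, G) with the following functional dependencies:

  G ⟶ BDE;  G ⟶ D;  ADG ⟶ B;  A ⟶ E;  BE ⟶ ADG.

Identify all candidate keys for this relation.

{G}⁺: G→BDE adds B, D, E; BE→ADG adds A → {A, B, D, E, G}.
{A, B}⁺: A→E adds E; BE→ADG adds D, G → {A, B, D, E, G}. Minimal: {B}⁺ = {B}; {A}⁺ = {A, E} — none reach the full schema.
{B, E}⁺: BE→ADG adds A, D, G → {A, B, D, E, G}. Minimal: {E}⁺ = {E}; {B}⁺ = {B} — none reach the full schema.

{G}; {A, B}; {B, E}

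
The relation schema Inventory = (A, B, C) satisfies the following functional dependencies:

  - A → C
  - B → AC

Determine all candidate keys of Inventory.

Attribute B never appears on the right-hand side of any dependency, so B must belong to every candidate key.
{B}⁺ = {A, B, C}, which is all of the schema, so {B} is the only candidate key.

{B}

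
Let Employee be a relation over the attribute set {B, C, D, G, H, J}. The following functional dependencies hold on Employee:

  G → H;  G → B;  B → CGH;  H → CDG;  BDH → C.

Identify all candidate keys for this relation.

Attribute J never appears on the right-hand side of any dependency, so J must belong to every candidate key.
{J}⁺ = {J}, which is not all of the schema, so we must add further attributes.
{B, J}⁺: B→CGH adds C, G, H; H→CDG adds D → {B, C, D, G, H, J}. Minimal: {J}⁺ = {J}; {B}⁺ = {B, C, D, G, H} — none reach the full schema.
{G, J}⁺: G→H adds H; G→B adds B; B→CGH adds C; H→CDG adds D → {B, C, D, G, H, J}. Minimal: {J}⁺ = {J}; {G}⁺ = {B, C, D, G, H} — none reach the full schema.
{H, J}⁺: H→CDG adds C, D, G; G→B adds B → {B, C, D, G, H, J}. Minimal: {J}⁺ = {J}; {H}⁺ = {B, C, D, G, H} — none reach the full schema.

BJ, GJ, HJ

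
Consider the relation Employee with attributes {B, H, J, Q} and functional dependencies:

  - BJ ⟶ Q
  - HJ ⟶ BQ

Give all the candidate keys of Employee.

(H, J)

Attributes H, J never appear on any right-hand side, so every candidate key must contain {H, J}.
{H, J}⁺ = {B, H, J, Q}, which is all of the schema, so {H, J} is the only candidate key.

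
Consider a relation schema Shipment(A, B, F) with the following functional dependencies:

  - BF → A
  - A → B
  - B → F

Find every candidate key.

{A}⁺: A→B adds B; B→F adds F → {A, B, F}.
{B}⁺: B→F adds F; BF→A adds A → {A, B, F}.

{A}; {B}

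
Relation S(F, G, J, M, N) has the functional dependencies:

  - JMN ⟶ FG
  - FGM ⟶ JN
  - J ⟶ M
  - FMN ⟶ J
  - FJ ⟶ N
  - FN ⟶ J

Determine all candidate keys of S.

{F, J}⁺: J→M adds M; FJ→N adds N; JMN→FG adds G → {F, G, J, M, N}. Minimal: {J}⁺ = {J, M}; {F}⁺ = {F} — none reach the full schema.
{F, N}⁺: FN→J adds J; J→M adds M; JMN→FG adds G → {F, G, J, M, N}. Minimal: {N}⁺ = {N}; {F}⁺ = {F} — none reach the full schema.
{J, N}⁺: J→M adds M; JMN→FG adds F, G → {F, G, J, M, N}. Minimal: {N}⁺ = {N}; {J}⁺ = {J, M} — none reach the full schema.
{F, G, M}⁺: FGM→JN adds J, N → {F, G, J, M, N}. Minimal: {G, M}⁺ = {G, M}; {F, M}⁺ = {F, M}; {F, G}⁺ = {F, G} — none reach the full schema.

FJ, FN, JN, FGM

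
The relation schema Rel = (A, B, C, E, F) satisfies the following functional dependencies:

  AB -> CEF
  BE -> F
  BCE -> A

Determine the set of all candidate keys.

Attribute B never appears on the right-hand side of any dependency, so B must belong to every candidate key.
{B}⁺ = {B}, which is not all of the schema, so we must add further attributes.
{A, B}⁺: AB→CEF adds C, E, F → {A, B, C, E, F}.
{B, C, E}⁺: BE→F adds F; BCE→A adds A → {A, B, C, E, F}.
Any other superkey contains one of these as a subset, so there are no further candidate keys.

AB; BCE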